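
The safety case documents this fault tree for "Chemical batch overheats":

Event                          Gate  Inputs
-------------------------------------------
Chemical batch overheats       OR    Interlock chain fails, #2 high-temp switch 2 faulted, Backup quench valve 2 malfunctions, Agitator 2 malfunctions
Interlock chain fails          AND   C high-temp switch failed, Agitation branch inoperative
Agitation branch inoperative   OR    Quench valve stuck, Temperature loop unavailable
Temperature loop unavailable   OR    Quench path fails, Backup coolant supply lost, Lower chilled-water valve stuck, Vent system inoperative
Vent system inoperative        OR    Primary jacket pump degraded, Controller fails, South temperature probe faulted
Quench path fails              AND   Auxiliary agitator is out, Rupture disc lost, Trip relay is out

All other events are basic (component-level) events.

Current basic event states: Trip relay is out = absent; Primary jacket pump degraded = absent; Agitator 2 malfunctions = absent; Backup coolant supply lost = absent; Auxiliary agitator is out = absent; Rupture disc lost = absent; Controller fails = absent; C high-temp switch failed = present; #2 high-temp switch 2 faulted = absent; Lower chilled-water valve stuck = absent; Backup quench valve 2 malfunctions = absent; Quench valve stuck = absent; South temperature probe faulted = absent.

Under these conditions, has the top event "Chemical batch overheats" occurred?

Quench path fails [AND]: Auxiliary agitator is out=not, Rupture disc lost=not, Trip relay is out=not → not all inputs occur → does not occur.
Vent system inoperative [OR]: Primary jacket pump degraded=not, Controller fails=not, South temperature probe faulted=not → no input occurs → does not occur.
Temperature loop unavailable [OR]: Quench path fails=not, Backup coolant supply lost=not, Lower chilled-water valve stuck=not, Vent system inoperative=not → no input occurs → does not occur.
Agitation branch inoperative [OR]: Quench valve stuck=not, Temperature loop unavailable=not → no input occurs → does not occur.
Interlock chain fails [AND]: C high-temp switch failed=occurs, Agitation branch inoperative=not → not all inputs occur → does not occur.
Chemical batch overheats [OR]: Interlock chain fails=not, #2 high-temp switch 2 faulted=not, Backup quench valve 2 malfunctions=not, Agitator 2 malfunctions=not → no input occurs → does not occur.

No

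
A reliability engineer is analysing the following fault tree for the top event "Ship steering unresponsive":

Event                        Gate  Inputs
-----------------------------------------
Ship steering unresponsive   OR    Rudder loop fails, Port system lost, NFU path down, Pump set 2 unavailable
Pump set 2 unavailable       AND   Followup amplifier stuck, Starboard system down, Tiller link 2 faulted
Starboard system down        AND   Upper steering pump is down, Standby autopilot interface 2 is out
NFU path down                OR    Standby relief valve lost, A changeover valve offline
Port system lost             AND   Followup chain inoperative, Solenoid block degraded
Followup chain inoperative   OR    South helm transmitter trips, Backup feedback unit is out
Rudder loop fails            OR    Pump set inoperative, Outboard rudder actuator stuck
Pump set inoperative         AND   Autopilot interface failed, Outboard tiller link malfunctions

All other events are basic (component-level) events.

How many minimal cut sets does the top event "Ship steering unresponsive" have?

Pump set inoperative [AND]: one cut set from each child combined → 1 × 1 = 1 cut set(s).
Rudder loop fails [OR]: union of children's cut sets → 2 cut set(s).
Followup chain inoperative [OR]: union of children's cut sets → 2 cut set(s).
Port system lost [AND]: one cut set from each child combined → 2 × 1 = 2 cut set(s).
NFU path down [OR]: union of children's cut sets → 2 cut set(s).
Starboard system down [AND]: one cut set from each child combined → 1 × 1 = 1 cut set(s).
Pump set 2 unavailable [AND]: one cut set from each child combined → 1 × 1 × 1 = 1 cut set(s).
Ship steering unresponsive [OR]: union of children's cut sets → 7 cut set(s).
Minimal cut sets: {Autopilot interface failed, Outboard tiller link malfunctions}; {Outboard rudder actuator stuck}; {Solenoid block degraded, South helm transmitter trips}; {Backup feedback unit is out, Solenoid block degraded}; {Standby relief valve lost}; {A changeover valve offline}; {Followup amplifier stuck, Standby autopilot interface 2 is out, Tiller link 2 faulted, Upper steering pump is down}.

7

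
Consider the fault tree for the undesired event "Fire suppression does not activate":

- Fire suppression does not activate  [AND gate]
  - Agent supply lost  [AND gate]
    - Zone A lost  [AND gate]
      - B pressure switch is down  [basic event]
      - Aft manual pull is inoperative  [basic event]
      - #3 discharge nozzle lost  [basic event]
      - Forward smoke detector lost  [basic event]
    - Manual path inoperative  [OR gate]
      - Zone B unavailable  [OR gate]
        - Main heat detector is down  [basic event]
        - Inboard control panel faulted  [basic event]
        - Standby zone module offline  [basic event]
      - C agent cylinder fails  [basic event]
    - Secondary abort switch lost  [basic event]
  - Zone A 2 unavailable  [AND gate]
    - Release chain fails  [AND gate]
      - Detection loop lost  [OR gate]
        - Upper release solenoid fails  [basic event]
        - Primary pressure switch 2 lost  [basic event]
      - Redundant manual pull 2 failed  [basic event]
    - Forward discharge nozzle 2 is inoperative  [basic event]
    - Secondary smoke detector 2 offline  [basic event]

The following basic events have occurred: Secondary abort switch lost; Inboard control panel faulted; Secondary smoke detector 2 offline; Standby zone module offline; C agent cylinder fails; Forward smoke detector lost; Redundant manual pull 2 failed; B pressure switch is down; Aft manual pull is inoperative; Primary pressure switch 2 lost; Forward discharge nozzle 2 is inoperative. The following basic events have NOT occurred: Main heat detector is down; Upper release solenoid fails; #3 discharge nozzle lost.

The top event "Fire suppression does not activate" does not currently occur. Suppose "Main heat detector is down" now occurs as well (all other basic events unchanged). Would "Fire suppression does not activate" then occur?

Counterfactual: set "Main heat detector is down" to occurred.
Zone A lost [AND]: B pressure switch is down=occurs, Aft manual pull is inoperative=occurs, #3 discharge nozzle lost=not, Forward smoke detector lost=occurs → not all inputs occur → does not occur.
Zone B unavailable [OR]: Main heat detector is down=occurs, Inboard control panel faulted=occurs, Standby zone module offline=occurs → at least one input occurs → occurs.
Manual path inoperative [OR]: Zone B unavailable=occurs, C agent cylinder fails=occurs → at least one input occurs → occurs.
Agent supply lost [AND]: Zone A lost=not, Manual path inoperative=occurs, Secondary abort switch lost=occurs → not all inputs occur → does not occur.
Detection loop lost [OR]: Upper release solenoid fails=not, Primary pressure switch 2 lost=occurs → at least one input occurs → occurs.
Release chain fails [AND]: Detection loop lost=occurs, Redundant manual pull 2 failed=occurs → all inputs occur → occurs.
Zone A 2 unavailable [AND]: Release chain fails=occurs, Forward discharge nozzle 2 is inoperative=occurs, Secondary smoke detector 2 offline=occurs → all inputs occur → occurs.
Fire suppression does not activate [AND]: Agent supply lost=not, Zone A 2 unavailable=occurs → not all inputs occur → does not occur.

No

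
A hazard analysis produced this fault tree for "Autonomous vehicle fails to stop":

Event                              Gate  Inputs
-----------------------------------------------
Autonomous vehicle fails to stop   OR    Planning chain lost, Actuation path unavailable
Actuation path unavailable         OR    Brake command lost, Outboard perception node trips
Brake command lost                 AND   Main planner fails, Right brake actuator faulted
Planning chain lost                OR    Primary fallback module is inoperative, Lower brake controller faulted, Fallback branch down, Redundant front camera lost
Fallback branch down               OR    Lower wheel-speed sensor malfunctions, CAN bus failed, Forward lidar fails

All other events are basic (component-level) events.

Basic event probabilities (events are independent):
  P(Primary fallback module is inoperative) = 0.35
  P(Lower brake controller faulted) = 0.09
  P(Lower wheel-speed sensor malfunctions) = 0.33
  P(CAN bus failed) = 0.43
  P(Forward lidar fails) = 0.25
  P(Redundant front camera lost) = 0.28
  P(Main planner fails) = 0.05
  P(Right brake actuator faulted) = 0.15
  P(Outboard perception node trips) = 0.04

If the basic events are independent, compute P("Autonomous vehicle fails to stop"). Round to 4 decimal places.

P(Fallback branch down) [OR] = 1 − (1−0.33) × (1−0.43) × (1−0.25) = 0.713575
P(Planning chain lost) [OR] = 1 − (1−0.35) × (1−0.09) × (1−0.713575) × (1−0.28) = 0.878017
P(Brake command lost) [AND] = 0.05 × 0.15 = 0.007500
P(Actuation path unavailable) [OR] = 1 − (1−0.007500) × (1−0.04) = 0.047200
P(Autonomous vehicle fails to stop) [OR] = 1 − (1−0.878017) × (1−0.047200) = 0.883775
Rounded to 4 decimal places: P(Autonomous vehicle fails to stop) ≈ 0.8838.

0.8838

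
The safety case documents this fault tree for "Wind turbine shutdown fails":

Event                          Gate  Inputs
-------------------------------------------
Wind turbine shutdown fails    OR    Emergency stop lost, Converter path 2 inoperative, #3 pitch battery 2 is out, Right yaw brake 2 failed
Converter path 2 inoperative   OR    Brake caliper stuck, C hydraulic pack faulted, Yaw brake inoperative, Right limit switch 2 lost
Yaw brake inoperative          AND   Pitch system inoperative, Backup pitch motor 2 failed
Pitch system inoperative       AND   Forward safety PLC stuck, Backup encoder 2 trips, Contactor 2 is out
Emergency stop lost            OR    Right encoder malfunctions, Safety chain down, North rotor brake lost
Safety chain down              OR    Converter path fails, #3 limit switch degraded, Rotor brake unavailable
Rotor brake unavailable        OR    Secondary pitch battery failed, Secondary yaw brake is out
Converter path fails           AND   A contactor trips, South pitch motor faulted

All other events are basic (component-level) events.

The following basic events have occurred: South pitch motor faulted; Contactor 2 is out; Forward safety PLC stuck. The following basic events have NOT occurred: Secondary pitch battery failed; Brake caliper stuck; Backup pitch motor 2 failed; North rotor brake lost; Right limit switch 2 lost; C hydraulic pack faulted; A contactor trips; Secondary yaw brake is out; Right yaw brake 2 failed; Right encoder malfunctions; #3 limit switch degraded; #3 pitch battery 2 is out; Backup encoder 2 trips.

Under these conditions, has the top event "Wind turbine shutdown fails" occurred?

Converter path fails [AND]: A contactor trips=not, South pitch motor faulted=occurs → not all inputs occur → does not occur.
Rotor brake unavailable [OR]: Secondary pitch battery failed=not, Secondary yaw brake is out=not → no input occurs → does not occur.
Safety chain down [OR]: Converter path fails=not, #3 limit switch degraded=not, Rotor brake unavailable=not → no input occurs → does not occur.
Emergency stop lost [OR]: Right encoder malfunctions=not, Safety chain down=not, North rotor brake lost=not → no input occurs → does not occur.
Pitch system inoperative [AND]: Forward safety PLC stuck=occurs, Backup encoder 2 trips=not, Contactor 2 is out=occurs → not all inputs occur → does not occur.
Yaw brake inoperative [AND]: Pitch system inoperative=not, Backup pitch motor 2 failed=not → not all inputs occur → does not occur.
Converter path 2 inoperative [OR]: Brake caliper stuck=not, C hydraulic pack faulted=not, Yaw brake inoperative=not, Right limit switch 2 lost=not → no input occurs → does not occur.
Wind turbine shutdown fails [OR]: Emergency stop lost=not, Converter path 2 inoperative=not, #3 pitch battery 2 is out=not, Right yaw brake 2 failed=not → no input occurs → does not occur.

No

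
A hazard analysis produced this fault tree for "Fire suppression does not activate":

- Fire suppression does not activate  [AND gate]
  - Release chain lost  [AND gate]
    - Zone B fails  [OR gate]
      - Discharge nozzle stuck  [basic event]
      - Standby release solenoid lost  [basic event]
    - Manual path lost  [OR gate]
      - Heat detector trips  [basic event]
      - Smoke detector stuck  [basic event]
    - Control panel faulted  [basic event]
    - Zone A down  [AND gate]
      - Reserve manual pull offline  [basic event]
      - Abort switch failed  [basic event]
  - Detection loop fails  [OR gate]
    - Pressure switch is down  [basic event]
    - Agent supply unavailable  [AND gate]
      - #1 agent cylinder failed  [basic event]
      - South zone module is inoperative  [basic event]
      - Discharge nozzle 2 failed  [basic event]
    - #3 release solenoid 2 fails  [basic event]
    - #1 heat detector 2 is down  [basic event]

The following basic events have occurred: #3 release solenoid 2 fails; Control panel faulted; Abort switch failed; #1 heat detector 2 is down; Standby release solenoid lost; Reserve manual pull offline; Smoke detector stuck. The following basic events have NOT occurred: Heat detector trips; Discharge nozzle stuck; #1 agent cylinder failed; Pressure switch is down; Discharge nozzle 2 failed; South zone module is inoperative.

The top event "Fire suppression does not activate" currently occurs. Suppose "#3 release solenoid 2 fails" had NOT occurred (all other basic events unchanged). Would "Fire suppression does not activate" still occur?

Counterfactual: set "#3 release solenoid 2 fails" to not occurred.
Zone B fails [OR]: Discharge nozzle stuck=not, Standby release solenoid lost=occurs → at least one input occurs → occurs.
Manual path lost [OR]: Heat detector trips=not, Smoke detector stuck=occurs → at least one input occurs → occurs.
Zone A down [AND]: Reserve manual pull offline=occurs, Abort switch failed=occurs → all inputs occur → occurs.
Release chain lost [AND]: Zone B fails=occurs, Manual path lost=occurs, Control panel faulted=occurs, Zone A down=occurs → all inputs occur → occurs.
Agent supply unavailable [AND]: #1 agent cylinder failed=not, South zone module is inoperative=not, Discharge nozzle 2 failed=not → not all inputs occur → does not occur.
Detection loop fails [OR]: Pressure switch is down=not, Agent supply unavailable=not, #3 release solenoid 2 fails=not, #1 heat detector 2 is down=occurs → at least one input occurs → occurs.
Fire suppression does not activate [AND]: Release chain lost=occurs, Detection loop fails=occurs → all inputs occur → occurs.

Yes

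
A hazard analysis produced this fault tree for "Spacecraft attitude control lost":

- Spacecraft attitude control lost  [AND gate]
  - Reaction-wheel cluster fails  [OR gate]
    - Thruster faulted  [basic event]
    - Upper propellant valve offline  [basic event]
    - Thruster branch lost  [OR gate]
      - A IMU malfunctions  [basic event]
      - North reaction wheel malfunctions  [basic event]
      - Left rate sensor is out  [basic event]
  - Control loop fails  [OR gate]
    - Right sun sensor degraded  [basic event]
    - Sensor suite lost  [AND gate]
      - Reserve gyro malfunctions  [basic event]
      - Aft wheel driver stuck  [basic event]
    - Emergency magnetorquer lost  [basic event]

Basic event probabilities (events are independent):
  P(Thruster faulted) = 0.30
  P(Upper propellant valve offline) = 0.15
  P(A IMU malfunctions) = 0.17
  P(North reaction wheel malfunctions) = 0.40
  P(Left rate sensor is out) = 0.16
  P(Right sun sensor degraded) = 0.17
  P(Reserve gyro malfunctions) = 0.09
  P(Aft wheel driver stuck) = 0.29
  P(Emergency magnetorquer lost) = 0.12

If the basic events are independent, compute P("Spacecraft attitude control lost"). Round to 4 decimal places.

0.2168

P(Thruster branch lost) [OR] = 1 − (1−0.17) × (1−0.40) × (1−0.16) = 0.581680
P(Reaction-wheel cluster fails) [OR] = 1 − (1−0.30) × (1−0.15) × (1−0.581680) = 0.751100
P(Sensor suite lost) [AND] = 0.09 × 0.29 = 0.026100
P(Control loop fails) [OR] = 1 − (1−0.17) × (1−0.026100) × (1−0.12) = 0.288663
P(Spacecraft attitude control lost) [AND] = 0.751100 × 0.288663 = 0.216815
Rounded to 4 decimal places: P(Spacecraft attitude control lost) ≈ 0.2168.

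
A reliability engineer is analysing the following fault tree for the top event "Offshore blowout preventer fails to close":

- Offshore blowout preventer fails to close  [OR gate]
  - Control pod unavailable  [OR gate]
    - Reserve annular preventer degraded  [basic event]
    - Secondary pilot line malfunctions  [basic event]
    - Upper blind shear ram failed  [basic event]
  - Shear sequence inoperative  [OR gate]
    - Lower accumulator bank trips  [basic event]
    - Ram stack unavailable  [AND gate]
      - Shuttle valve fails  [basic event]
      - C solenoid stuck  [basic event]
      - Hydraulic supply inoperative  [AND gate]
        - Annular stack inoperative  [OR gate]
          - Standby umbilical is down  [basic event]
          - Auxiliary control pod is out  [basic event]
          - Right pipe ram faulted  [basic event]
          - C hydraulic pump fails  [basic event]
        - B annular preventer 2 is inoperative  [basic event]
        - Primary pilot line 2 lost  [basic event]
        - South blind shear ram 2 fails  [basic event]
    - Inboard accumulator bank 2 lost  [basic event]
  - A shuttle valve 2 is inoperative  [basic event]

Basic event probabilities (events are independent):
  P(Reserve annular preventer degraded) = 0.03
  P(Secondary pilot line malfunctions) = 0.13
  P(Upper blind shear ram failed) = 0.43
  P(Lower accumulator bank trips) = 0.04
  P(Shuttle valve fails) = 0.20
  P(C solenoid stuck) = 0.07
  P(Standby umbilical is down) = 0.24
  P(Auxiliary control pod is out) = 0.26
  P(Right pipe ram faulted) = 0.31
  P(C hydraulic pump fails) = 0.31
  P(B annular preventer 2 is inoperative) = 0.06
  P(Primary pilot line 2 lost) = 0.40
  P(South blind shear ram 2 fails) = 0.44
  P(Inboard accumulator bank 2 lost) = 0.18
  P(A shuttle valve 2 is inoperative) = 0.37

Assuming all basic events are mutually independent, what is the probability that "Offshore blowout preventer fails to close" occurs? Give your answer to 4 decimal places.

0.7615

P(Control pod unavailable) [OR] = 1 − (1−0.03) × (1−0.13) × (1−0.43) = 0.518977
P(Annular stack inoperative) [OR] = 1 − (1−0.24) × (1−0.26) × (1−0.31) × (1−0.31) = 0.732241
P(Hydraulic supply inoperative) [AND] = 0.732241 × 0.06 × 0.40 × 0.44 = 0.007732
P(Ram stack unavailable) [AND] = 0.20 × 0.07 × 0.007732 = 0.000108
P(Shear sequence inoperative) [OR] = 1 − (1−0.04) × (1−0.000108) × (1−0.18) = 0.212885
P(Offshore blowout preventer fails to close) [OR] = 1 − (1−0.518977) × (1−0.212885) × (1−0.37) = 0.761469
Rounded to 4 decimal places: P(Offshore blowout preventer fails to close) ≈ 0.7615.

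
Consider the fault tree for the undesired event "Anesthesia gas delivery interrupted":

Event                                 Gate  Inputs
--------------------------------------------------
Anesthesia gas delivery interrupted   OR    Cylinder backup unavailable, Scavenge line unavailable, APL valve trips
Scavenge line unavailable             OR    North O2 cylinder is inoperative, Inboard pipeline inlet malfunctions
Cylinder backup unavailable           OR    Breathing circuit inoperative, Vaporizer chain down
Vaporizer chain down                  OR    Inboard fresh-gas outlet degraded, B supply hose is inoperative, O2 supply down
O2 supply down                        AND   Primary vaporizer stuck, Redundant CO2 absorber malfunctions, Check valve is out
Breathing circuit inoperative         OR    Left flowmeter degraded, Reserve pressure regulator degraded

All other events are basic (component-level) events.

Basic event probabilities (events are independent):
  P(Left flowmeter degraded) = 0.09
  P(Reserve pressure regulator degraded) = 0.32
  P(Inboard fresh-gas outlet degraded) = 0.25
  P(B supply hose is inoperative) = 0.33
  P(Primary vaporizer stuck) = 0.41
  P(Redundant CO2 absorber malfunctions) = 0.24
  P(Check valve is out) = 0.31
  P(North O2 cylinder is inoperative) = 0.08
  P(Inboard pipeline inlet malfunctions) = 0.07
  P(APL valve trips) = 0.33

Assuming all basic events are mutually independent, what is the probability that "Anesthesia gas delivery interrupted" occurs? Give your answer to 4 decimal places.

0.8272

P(Breathing circuit inoperative) [OR] = 1 − (1−0.09) × (1−0.32) = 0.381200
P(O2 supply down) [AND] = 0.41 × 0.24 × 0.31 = 0.030504
P(Vaporizer chain down) [OR] = 1 − (1−0.25) × (1−0.33) × (1−0.030504) = 0.512828
P(Cylinder backup unavailable) [OR] = 1 − (1−0.381200) × (1−0.512828) = 0.698538
P(Scavenge line unavailable) [OR] = 1 − (1−0.08) × (1−0.07) = 0.144400
P(Anesthesia gas delivery interrupted) [OR] = 1 − (1−0.698538) × (1−0.144400) × (1−0.33) = 0.827186
Rounded to 4 decimal places: P(Anesthesia gas delivery interrupted) ≈ 0.8272.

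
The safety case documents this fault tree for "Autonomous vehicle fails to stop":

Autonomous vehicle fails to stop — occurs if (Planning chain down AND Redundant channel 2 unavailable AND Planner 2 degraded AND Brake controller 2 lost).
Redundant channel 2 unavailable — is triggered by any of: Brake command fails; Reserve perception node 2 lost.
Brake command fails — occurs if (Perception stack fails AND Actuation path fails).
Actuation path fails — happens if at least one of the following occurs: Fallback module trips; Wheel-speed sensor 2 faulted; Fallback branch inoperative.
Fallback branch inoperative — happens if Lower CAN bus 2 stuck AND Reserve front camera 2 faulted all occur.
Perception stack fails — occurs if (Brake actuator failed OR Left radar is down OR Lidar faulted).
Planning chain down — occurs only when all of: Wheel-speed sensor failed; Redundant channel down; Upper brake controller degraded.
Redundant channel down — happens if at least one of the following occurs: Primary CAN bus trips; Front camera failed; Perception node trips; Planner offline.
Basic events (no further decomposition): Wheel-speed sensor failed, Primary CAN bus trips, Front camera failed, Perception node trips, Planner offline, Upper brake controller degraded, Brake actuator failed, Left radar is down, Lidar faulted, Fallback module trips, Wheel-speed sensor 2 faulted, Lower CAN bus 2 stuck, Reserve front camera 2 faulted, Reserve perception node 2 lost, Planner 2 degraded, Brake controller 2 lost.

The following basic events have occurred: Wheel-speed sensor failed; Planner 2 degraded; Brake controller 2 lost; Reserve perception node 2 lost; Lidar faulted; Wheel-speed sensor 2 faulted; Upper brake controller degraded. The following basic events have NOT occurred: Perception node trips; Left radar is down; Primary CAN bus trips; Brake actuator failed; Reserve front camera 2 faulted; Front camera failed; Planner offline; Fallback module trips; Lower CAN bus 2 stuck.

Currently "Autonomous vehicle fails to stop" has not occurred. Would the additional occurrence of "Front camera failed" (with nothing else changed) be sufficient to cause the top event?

Yes

Counterfactual: set "Front camera failed" to occurred.
Redundant channel down [OR]: Primary CAN bus trips=not, Front camera failed=occurs, Perception node trips=not, Planner offline=not → at least one input occurs → occurs.
Planning chain down [AND]: Wheel-speed sensor failed=occurs, Redundant channel down=occurs, Upper brake controller degraded=occurs → all inputs occur → occurs.
Perception stack fails [OR]: Brake actuator failed=not, Left radar is down=not, Lidar faulted=occurs → at least one input occurs → occurs.
Fallback branch inoperative [AND]: Lower CAN bus 2 stuck=not, Reserve front camera 2 faulted=not → not all inputs occur → does not occur.
Actuation path fails [OR]: Fallback module trips=not, Wheel-speed sensor 2 faulted=occurs, Fallback branch inoperative=not → at least one input occurs → occurs.
Brake command fails [AND]: Perception stack fails=occurs, Actuation path fails=occurs → all inputs occur → occurs.
Redundant channel 2 unavailable [OR]: Brake command fails=occurs, Reserve perception node 2 lost=occurs → at least one input occurs → occurs.
Autonomous vehicle fails to stop [AND]: Planning chain down=occurs, Redundant channel 2 unavailable=occurs, Planner 2 degraded=occurs, Brake controller 2 lost=occurs → all inputs occur → occurs.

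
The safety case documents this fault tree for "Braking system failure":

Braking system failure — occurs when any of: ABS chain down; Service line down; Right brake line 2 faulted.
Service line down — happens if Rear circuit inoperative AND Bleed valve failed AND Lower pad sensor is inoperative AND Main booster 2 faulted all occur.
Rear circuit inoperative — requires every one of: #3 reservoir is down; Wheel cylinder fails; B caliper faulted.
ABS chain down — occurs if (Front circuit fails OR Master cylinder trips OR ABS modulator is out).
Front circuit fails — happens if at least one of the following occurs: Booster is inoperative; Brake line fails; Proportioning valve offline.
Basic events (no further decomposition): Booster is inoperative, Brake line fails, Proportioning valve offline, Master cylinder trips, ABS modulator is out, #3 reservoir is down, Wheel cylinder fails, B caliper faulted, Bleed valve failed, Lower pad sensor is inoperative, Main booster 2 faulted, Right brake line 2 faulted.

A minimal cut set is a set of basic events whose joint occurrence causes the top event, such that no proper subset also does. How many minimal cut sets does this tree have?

Front circuit fails [OR]: union of children's cut sets → 3 cut set(s).
ABS chain down [OR]: union of children's cut sets → 5 cut set(s).
Rear circuit inoperative [AND]: one cut set from each child combined → 1 × 1 × 1 = 1 cut set(s).
Service line down [AND]: one cut set from each child combined → 1 × 1 × 1 × 1 = 1 cut set(s).
Braking system failure [OR]: union of children's cut sets → 7 cut set(s).
Minimal cut sets: {Booster is inoperative}; {Brake line fails}; {Proportioning valve offline}; {Master cylinder trips}; {ABS modulator is out}; {#3 reservoir is down, B caliper faulted, Bleed valve failed, Lower pad sensor is inoperative, Main booster 2 faulted, Wheel cylinder fails}; {Right brake line 2 faulted}.

7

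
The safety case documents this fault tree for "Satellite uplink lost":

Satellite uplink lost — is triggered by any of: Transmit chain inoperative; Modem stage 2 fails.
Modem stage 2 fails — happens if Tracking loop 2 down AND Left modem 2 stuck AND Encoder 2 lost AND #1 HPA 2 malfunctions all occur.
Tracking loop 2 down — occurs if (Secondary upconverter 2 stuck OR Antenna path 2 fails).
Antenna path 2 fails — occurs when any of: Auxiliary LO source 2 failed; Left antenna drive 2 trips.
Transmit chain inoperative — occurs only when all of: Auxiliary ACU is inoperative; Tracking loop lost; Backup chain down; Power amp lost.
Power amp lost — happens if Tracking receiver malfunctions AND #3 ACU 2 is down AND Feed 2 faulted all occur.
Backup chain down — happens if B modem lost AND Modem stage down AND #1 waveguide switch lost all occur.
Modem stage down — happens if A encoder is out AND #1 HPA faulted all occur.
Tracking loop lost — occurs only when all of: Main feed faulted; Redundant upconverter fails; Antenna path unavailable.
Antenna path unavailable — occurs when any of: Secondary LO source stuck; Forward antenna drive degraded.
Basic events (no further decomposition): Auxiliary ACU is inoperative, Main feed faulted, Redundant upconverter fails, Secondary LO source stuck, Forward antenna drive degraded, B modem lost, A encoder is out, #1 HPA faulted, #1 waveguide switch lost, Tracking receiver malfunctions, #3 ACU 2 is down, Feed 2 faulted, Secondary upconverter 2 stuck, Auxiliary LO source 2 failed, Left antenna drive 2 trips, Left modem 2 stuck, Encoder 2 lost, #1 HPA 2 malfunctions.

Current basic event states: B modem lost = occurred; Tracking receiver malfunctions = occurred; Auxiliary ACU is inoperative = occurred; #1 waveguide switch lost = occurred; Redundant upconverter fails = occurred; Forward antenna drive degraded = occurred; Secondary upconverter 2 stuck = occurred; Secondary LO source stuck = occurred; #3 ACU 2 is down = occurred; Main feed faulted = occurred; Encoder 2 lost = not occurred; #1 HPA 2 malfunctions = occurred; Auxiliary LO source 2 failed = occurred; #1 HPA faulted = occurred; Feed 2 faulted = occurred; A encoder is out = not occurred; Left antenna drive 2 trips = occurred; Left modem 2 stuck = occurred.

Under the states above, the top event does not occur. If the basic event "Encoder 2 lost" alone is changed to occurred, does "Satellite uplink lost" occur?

Counterfactual: set "Encoder 2 lost" to occurred.
Antenna path unavailable [OR]: Secondary LO source stuck=occurs, Forward antenna drive degraded=occurs → at least one input occurs → occurs.
Tracking loop lost [AND]: Main feed faulted=occurs, Redundant upconverter fails=occurs, Antenna path unavailable=occurs → all inputs occur → occurs.
Modem stage down [AND]: A encoder is out=not, #1 HPA faulted=occurs → not all inputs occur → does not occur.
Backup chain down [AND]: B modem lost=occurs, Modem stage down=not, #1 waveguide switch lost=occurs → not all inputs occur → does not occur.
Power amp lost [AND]: Tracking receiver malfunctions=occurs, #3 ACU 2 is down=occurs, Feed 2 faulted=occurs → all inputs occur → occurs.
Transmit chain inoperative [AND]: Auxiliary ACU is inoperative=occurs, Tracking loop lost=occurs, Backup chain down=not, Power amp lost=occurs → not all inputs occur → does not occur.
Antenna path 2 fails [OR]: Auxiliary LO source 2 failed=occurs, Left antenna drive 2 trips=occurs → at least one input occurs → occurs.
Tracking loop 2 down [OR]: Secondary upconverter 2 stuck=occurs, Antenna path 2 fails=occurs → at least one input occurs → occurs.
Modem stage 2 fails [AND]: Tracking loop 2 down=occurs, Left modem 2 stuck=occurs, Encoder 2 lost=occurs, #1 HPA 2 malfunctions=occurs → all inputs occur → occurs.
Satellite uplink lost [OR]: Transmit chain inoperative=not, Modem stage 2 fails=occurs → at least one input occurs → occurs.

Yes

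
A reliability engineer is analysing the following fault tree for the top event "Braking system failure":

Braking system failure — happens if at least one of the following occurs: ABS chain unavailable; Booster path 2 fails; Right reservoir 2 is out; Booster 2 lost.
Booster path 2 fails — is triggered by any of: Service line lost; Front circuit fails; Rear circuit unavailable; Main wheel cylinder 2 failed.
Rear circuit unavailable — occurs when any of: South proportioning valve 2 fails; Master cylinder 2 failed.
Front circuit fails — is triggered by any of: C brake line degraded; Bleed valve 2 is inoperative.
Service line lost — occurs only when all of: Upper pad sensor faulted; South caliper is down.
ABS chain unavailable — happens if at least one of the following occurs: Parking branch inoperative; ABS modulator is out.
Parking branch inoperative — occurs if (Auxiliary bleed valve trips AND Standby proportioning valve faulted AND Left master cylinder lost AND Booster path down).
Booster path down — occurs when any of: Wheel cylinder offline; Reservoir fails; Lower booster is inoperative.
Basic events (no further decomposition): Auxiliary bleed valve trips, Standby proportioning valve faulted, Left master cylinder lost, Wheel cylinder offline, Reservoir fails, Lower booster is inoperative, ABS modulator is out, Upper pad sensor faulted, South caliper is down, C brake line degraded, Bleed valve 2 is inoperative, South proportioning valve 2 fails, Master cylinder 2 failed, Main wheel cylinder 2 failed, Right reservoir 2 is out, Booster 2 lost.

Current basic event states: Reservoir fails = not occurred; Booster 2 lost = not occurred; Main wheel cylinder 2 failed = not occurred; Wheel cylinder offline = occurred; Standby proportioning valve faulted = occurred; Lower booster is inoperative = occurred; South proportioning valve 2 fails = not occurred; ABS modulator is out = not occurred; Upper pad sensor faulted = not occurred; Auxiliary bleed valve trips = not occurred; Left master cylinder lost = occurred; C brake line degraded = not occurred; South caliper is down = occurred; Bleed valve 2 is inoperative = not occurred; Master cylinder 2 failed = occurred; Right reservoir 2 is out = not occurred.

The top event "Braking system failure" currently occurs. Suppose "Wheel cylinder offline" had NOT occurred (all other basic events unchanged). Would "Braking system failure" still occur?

Counterfactual: set "Wheel cylinder offline" to not occurred.
Booster path down [OR]: Wheel cylinder offline=not, Reservoir fails=not, Lower booster is inoperative=occurs → at least one input occurs → occurs.
Parking branch inoperative [AND]: Auxiliary bleed valve trips=not, Standby proportioning valve faulted=occurs, Left master cylinder lost=occurs, Booster path down=occurs → not all inputs occur → does not occur.
ABS chain unavailable [OR]: Parking branch inoperative=not, ABS modulator is out=not → no input occurs → does not occur.
Service line lost [AND]: Upper pad sensor faulted=not, South caliper is down=occurs → not all inputs occur → does not occur.
Front circuit fails [OR]: C brake line degraded=not, Bleed valve 2 is inoperative=not → no input occurs → does not occur.
Rear circuit unavailable [OR]: South proportioning valve 2 fails=not, Master cylinder 2 failed=occurs → at least one input occurs → occurs.
Booster path 2 fails [OR]: Service line lost=not, Front circuit fails=not, Rear circuit unavailable=occurs, Main wheel cylinder 2 failed=not → at least one input occurs → occurs.
Braking system failure [OR]: ABS chain unavailable=not, Booster path 2 fails=occurs, Right reservoir 2 is out=not, Booster 2 lost=not → at least one input occurs → occurs.

Yes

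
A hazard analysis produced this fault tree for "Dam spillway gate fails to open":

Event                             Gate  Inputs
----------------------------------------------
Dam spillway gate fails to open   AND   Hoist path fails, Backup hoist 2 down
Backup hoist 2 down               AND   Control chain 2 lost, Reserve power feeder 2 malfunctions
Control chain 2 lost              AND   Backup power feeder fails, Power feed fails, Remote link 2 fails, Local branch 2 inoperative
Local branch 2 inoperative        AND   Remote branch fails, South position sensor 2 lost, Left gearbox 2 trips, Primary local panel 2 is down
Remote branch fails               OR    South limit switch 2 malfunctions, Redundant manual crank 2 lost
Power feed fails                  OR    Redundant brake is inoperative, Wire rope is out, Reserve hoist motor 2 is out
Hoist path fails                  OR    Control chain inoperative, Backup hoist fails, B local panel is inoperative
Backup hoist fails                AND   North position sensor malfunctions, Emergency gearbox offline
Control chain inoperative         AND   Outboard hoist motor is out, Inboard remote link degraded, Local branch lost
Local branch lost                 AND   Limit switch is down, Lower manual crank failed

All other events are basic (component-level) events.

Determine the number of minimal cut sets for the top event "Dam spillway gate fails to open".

18

Local branch lost [AND]: one cut set from each child combined → 1 × 1 = 1 cut set(s).
Control chain inoperative [AND]: one cut set from each child combined → 1 × 1 × 1 = 1 cut set(s).
Backup hoist fails [AND]: one cut set from each child combined → 1 × 1 = 1 cut set(s).
Hoist path fails [OR]: union of children's cut sets → 3 cut set(s).
Power feed fails [OR]: union of children's cut sets → 3 cut set(s).
Remote branch fails [OR]: union of children's cut sets → 2 cut set(s).
Local branch 2 inoperative [AND]: one cut set from each child combined → 2 × 1 × 1 × 1 = 2 cut set(s).
Control chain 2 lost [AND]: one cut set from each child combined → 1 × 3 × 1 × 2 = 6 cut set(s).
Backup hoist 2 down [AND]: one cut set from each child combined → 6 × 1 = 6 cut set(s).
Dam spillway gate fails to open [AND]: one cut set from each child combined → 3 × 6 = 18 cut set(s).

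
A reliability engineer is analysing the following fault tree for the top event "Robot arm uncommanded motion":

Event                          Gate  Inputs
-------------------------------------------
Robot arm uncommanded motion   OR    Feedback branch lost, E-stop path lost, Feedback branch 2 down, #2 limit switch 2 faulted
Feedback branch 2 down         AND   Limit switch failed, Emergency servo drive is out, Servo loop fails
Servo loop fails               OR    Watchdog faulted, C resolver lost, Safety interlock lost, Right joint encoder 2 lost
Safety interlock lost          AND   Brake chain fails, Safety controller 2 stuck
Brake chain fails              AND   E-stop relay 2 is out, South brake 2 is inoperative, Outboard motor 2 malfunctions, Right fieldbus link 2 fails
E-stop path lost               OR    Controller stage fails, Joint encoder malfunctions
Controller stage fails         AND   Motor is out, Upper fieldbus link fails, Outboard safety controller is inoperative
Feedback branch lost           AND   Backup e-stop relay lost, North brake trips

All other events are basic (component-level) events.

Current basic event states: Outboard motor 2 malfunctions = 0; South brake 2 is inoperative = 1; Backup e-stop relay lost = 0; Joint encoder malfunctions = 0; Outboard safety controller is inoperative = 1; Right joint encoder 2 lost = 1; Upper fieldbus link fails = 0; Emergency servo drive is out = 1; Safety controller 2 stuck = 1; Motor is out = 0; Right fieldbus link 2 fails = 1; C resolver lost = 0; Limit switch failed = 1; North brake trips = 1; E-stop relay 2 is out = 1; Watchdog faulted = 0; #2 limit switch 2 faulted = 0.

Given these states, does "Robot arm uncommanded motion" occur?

Yes

Feedback branch lost [AND]: Backup e-stop relay lost=not, North brake trips=occurs → not all inputs occur → does not occur.
Controller stage fails [AND]: Motor is out=not, Upper fieldbus link fails=not, Outboard safety controller is inoperative=occurs → not all inputs occur → does not occur.
E-stop path lost [OR]: Controller stage fails=not, Joint encoder malfunctions=not → no input occurs → does not occur.
Brake chain fails [AND]: E-stop relay 2 is out=occurs, South brake 2 is inoperative=occurs, Outboard motor 2 malfunctions=not, Right fieldbus link 2 fails=occurs → not all inputs occur → does not occur.
Safety interlock lost [AND]: Brake chain fails=not, Safety controller 2 stuck=occurs → not all inputs occur → does not occur.
Servo loop fails [OR]: Watchdog faulted=not, C resolver lost=not, Safety interlock lost=not, Right joint encoder 2 lost=occurs → at least one input occurs → occurs.
Feedback branch 2 down [AND]: Limit switch failed=occurs, Emergency servo drive is out=occurs, Servo loop fails=occurs → all inputs occur → occurs.
Robot arm uncommanded motion [OR]: Feedback branch lost=not, E-stop path lost=not, Feedback branch 2 down=occurs, #2 limit switch 2 faulted=not → at least one input occurs → occurs.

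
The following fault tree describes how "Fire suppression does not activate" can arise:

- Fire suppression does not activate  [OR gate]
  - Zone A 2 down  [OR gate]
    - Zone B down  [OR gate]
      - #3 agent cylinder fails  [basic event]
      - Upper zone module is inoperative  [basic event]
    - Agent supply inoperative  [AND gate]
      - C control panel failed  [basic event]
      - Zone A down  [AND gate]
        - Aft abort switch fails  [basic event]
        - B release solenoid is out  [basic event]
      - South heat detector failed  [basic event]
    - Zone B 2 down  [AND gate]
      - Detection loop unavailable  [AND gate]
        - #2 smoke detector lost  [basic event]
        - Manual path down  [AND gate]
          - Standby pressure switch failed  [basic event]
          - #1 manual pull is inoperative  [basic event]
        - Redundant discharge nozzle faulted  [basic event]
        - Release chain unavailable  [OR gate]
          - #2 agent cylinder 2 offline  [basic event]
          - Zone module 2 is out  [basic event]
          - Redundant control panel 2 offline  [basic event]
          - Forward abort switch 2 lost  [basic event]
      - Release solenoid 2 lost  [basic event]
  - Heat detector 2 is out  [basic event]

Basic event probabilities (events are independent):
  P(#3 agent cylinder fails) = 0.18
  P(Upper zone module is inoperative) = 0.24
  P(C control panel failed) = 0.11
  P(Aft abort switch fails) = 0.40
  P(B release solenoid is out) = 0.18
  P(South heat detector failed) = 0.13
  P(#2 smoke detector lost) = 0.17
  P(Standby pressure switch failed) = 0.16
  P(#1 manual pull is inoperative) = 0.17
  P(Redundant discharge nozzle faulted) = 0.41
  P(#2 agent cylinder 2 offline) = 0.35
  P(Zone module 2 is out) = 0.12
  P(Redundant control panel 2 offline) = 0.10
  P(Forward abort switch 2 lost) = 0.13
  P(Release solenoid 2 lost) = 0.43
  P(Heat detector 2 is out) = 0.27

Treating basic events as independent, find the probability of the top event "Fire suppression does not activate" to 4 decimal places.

P(Zone B down) [OR] = 1 − (1−0.18) × (1−0.24) = 0.376800
P(Zone A down) [AND] = 0.40 × 0.18 = 0.072000
P(Agent supply inoperative) [AND] = 0.11 × 0.072000 × 0.13 = 0.001030
P(Manual path down) [AND] = 0.16 × 0.17 = 0.027200
P(Release chain unavailable) [OR] = 1 − (1−0.35) × (1−0.12) × (1−0.10) × (1−0.13) = 0.552124
P(Detection loop unavailable) [AND] = 0.17 × 0.027200 × 0.41 × 0.552124 = 0.001047
P(Zone B 2 down) [AND] = 0.001047 × 0.43 = 0.000450
P(Zone A 2 down) [OR] = 1 − (1−0.376800) × (1−0.001030) × (1−0.000450) = 0.377722
P(Fire suppression does not activate) [OR] = 1 − (1−0.377722) × (1−0.27) = 0.545737
Rounded to 4 decimal places: P(Fire suppression does not activate) ≈ 0.5457.

0.5457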